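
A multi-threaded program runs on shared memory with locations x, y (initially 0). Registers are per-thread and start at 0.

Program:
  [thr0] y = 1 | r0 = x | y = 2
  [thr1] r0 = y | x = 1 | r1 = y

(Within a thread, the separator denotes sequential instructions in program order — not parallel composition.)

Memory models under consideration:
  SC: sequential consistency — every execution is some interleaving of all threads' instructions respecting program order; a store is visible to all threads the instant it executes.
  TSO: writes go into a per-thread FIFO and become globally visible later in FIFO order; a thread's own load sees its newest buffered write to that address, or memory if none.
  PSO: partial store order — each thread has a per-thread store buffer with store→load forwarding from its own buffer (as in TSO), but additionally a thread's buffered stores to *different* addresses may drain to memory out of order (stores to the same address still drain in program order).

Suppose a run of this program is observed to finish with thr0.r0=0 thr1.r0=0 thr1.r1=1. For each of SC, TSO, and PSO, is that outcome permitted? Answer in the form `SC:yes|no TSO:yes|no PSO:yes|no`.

outcome vector order: (thr0.r0,thr1.r0,thr1.r1)
[SC] allowed = {001 002 011 012 022 100 101 102 111 112}
[TSO] allowed = {000 001 002 011 012 022 100 101 102 111 112}
[PSO] allowed = {000 001 002 011 012 022 100 101 102 111 112}
target 001 ∈ {SC,TSO,PSO}

SC:yes TSO:yes PSO:yes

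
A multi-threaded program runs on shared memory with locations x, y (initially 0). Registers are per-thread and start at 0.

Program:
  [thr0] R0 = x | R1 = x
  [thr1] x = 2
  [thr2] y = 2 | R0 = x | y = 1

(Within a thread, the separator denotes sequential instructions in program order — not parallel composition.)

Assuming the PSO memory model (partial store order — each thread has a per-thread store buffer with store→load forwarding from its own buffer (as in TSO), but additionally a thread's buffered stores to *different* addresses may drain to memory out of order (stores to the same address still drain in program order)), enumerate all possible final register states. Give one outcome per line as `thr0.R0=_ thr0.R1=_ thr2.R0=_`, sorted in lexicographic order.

outcome vector order: (thr0.R0,thr0.R1,thr2.R0)
|PSO outcomes| = 6

thr0.R0=0 thr0.R1=0 thr2.R0=0
thr0.R0=0 thr0.R1=0 thr2.R0=2
thr0.R0=0 thr0.R1=2 thr2.R0=0
thr0.R0=0 thr0.R1=2 thr2.R0=2
thr0.R0=2 thr0.R1=2 thr2.R0=0
thr0.R0=2 thr0.R1=2 thr2.R0=2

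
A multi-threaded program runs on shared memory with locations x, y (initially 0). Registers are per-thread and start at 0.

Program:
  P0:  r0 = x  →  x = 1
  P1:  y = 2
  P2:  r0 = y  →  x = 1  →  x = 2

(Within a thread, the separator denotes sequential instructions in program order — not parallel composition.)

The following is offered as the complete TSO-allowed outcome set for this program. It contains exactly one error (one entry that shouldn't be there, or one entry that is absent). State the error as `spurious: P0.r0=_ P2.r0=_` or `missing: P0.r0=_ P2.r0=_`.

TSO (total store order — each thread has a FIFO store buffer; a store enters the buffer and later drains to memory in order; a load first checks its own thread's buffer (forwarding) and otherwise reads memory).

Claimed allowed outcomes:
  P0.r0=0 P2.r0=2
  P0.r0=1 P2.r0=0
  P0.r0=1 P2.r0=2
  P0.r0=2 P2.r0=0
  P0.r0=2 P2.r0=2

missing: P0.r0=0 P2.r0=0

outcome vector order: (P0.r0,P2.r0)
TSO: 6 outcomes — {(0,0), (0,2), (1,0), (1,2), (2,0), (2,2)}
TSO∖claimed = {(0,0)}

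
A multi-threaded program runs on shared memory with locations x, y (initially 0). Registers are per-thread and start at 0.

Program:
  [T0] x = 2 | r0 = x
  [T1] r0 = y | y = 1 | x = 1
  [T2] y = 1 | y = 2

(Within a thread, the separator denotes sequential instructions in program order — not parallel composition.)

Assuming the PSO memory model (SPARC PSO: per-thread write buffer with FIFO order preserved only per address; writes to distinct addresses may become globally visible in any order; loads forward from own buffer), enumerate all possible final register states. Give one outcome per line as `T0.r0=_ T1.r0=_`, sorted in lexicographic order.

T0.r0=1 T1.r0=0
T0.r0=1 T1.r0=1
T0.r0=1 T1.r0=2
T0.r0=2 T1.r0=0
T0.r0=2 T1.r0=1
T0.r0=2 T1.r0=2

outcome vector order: (T0.r0,T1.r0)
|PSO outcomes| = 6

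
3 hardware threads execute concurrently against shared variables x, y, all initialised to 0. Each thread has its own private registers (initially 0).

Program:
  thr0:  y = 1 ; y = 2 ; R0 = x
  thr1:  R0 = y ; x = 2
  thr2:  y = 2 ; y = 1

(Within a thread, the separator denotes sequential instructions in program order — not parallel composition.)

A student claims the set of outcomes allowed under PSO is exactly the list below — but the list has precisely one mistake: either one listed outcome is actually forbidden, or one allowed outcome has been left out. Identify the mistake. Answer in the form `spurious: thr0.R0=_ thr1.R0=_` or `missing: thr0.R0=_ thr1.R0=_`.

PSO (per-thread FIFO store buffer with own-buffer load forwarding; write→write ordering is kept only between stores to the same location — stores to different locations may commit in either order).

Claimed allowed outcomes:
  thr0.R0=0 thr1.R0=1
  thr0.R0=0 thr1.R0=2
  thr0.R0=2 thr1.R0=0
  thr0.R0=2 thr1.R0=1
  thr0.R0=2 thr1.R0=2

outcome vector order: (thr0.R0,thr1.R0)
[PSO] allowed = {(0,0); (0,1); (0,2); (2,0); (2,1); (2,2)}
PSO∖claimed = {(0,0)}

missing: thr0.R0=0 thr1.R0=0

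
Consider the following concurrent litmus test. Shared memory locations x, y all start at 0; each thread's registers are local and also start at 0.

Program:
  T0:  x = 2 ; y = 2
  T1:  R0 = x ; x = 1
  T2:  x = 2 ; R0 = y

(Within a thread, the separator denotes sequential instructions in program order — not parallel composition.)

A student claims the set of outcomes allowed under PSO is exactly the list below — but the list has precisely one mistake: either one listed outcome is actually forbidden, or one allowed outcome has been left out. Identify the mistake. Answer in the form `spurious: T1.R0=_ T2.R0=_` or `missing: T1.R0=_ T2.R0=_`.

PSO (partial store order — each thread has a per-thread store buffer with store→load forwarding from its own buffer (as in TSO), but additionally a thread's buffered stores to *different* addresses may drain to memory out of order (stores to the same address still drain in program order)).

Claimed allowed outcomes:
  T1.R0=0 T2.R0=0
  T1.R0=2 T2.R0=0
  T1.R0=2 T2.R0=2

outcome vector order: (T1.R0,T2.R0)
[PSO] allowed = {<0 0>, <0 2>, <2 0>, <2 2>}
PSO∖claimed = {<0 2>}

missing: T1.R0=0 T2.R0=2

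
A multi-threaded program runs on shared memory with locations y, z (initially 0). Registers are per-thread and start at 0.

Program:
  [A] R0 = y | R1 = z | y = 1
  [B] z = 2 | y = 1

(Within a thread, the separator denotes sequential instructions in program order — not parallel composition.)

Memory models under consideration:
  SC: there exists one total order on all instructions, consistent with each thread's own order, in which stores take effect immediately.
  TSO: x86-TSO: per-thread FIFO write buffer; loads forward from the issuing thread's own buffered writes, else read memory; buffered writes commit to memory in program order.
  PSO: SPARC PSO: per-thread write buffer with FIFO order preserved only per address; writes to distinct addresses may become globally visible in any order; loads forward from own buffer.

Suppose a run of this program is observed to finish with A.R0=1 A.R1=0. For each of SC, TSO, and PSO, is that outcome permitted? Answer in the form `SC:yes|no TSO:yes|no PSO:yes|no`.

SC:no TSO:no PSO:yes

outcome vector order: (A.R0,A.R1)
under SC → (0,0); (0,2); (1,2)
under TSO → (0,0); (0,2); (1,2)
under PSO → (0,0); (0,2); (1,0); (1,2)
target (1,0) ∈ {PSO}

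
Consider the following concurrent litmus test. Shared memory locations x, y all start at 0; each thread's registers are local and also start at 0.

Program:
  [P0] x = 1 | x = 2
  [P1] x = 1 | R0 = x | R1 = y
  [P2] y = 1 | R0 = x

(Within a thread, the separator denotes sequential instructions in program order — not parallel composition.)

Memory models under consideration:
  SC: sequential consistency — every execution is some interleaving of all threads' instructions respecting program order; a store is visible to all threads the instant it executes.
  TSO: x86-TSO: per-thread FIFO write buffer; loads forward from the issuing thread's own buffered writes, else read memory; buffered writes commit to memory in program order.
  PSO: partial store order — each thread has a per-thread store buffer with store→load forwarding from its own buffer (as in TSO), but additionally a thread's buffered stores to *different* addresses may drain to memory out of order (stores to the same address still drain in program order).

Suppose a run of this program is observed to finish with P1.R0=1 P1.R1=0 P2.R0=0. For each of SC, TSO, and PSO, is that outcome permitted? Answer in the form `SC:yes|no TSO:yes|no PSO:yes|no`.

outcome vector order: (P1.R0,P1.R1,P2.R0)
[SC] allowed = {1/0/1; 1/0/2; 1/1/0; 1/1/1; 1/1/2; 2/0/2; 2/1/0; 2/1/1; 2/1/2}
[TSO] allowed = {1/0/0; 1/0/1; 1/0/2; 1/1/0; 1/1/1; 1/1/2; 2/0/0; 2/0/1; 2/0/2; 2/1/0; 2/1/1; 2/1/2}
[PSO] allowed = {1/0/0; 1/0/1; 1/0/2; 1/1/0; 1/1/1; 1/1/2; 2/0/0; 2/0/1; 2/0/2; 2/1/0; 2/1/1; 2/1/2}
target 1/0/0 ∈ {TSO,PSO}

SC:no TSO:yes PSO:yes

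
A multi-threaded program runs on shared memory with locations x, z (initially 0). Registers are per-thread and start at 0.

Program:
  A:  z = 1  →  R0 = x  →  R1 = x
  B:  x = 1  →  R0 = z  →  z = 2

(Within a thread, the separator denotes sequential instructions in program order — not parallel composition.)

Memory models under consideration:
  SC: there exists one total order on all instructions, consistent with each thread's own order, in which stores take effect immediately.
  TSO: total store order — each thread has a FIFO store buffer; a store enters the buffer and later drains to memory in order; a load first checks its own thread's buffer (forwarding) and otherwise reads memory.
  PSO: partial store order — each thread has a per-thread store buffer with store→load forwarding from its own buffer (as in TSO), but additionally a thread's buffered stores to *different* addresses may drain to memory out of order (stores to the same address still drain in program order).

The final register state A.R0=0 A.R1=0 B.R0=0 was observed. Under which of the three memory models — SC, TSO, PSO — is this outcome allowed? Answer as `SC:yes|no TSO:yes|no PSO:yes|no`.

outcome vector order: (A.R0,A.R1,B.R0)
SC: 4 outcomes — {001; 011; 110; 111}
TSO: 6 outcomes — {000; 001; 010; 011; 110; 111}
PSO: 6 outcomes — {000; 001; 010; 011; 110; 111}
target 000 ∈ {TSO,PSO}

SC:no TSO:yes PSO:yes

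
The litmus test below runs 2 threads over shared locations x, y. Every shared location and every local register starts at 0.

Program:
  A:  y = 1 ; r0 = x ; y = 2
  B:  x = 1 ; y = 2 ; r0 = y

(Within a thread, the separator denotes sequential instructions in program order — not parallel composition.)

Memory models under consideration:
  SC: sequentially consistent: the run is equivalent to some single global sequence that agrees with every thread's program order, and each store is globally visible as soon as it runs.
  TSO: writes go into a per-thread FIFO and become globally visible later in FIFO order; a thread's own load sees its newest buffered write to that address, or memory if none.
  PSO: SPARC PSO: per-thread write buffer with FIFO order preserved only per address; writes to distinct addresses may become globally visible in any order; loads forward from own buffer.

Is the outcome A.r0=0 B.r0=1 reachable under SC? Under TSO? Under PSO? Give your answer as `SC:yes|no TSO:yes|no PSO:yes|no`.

outcome vector order: (A.r0,B.r0)
SC (3): <0 2>, <1 1>, <1 2>
TSO (4): <0 1>, <0 2>, <1 1>, <1 2>
PSO (4): <0 1>, <0 2>, <1 1>, <1 2>
target <0 1> ∈ {TSO,PSO}

SC:no TSO:yes PSO:yes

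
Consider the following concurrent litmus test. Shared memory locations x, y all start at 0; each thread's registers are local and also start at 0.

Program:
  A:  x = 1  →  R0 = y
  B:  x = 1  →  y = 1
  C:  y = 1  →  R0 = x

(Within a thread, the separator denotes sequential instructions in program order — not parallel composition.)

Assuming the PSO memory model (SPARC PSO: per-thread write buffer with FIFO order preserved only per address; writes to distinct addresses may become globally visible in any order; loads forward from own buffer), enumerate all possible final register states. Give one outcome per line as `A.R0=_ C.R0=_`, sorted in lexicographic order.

A.R0=0 C.R0=0
A.R0=0 C.R0=1
A.R0=1 C.R0=0
A.R0=1 C.R0=1

outcome vector order: (A.R0,C.R0)
|PSO outcomes| = 4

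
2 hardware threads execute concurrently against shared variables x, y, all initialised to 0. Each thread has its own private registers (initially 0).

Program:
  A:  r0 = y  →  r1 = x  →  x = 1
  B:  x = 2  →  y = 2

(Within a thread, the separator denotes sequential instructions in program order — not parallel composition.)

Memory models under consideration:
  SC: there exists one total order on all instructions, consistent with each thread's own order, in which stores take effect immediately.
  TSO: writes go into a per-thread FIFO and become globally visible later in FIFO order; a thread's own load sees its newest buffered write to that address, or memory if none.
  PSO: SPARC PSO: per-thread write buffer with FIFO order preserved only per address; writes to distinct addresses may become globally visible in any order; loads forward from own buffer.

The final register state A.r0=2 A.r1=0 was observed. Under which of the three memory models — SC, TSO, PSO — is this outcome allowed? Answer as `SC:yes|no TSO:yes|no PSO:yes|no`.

outcome vector order: (A.r0,A.r1)
[SC] allowed = {00, 02, 22}
[TSO] allowed = {00, 02, 22}
[PSO] allowed = {00, 02, 20, 22}
target 20 ∈ {PSO}

SC:no TSO:no PSO:yes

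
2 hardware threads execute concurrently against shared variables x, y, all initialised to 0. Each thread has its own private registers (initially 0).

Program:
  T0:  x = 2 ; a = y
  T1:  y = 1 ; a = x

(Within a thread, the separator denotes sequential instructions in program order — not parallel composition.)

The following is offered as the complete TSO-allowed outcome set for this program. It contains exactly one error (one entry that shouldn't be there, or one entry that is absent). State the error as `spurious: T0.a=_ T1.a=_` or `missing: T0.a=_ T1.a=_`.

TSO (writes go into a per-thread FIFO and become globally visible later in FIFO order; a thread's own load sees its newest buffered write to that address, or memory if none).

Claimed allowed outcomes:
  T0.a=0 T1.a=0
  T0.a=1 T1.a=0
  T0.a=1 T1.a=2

outcome vector order: (T0.a,T1.a)
TSO (4): 0/0, 0/2, 1/0, 1/2
TSO∖claimed = {0/2}

missing: T0.a=0 T1.a=2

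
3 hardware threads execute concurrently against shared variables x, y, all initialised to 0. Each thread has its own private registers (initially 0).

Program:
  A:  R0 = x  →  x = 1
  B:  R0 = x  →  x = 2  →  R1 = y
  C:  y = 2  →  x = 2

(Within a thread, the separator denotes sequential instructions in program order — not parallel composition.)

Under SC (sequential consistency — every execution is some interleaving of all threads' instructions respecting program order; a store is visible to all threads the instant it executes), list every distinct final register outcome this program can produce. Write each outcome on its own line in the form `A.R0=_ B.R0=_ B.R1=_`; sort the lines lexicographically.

A.R0=0 B.R0=0 B.R1=0
A.R0=0 B.R0=0 B.R1=2
A.R0=0 B.R0=1 B.R1=0
A.R0=0 B.R0=1 B.R1=2
A.R0=0 B.R0=2 B.R1=2
A.R0=2 B.R0=0 B.R1=0
A.R0=2 B.R0=0 B.R1=2
A.R0=2 B.R0=1 B.R1=2
A.R0=2 B.R0=2 B.R1=2

outcome vector order: (A.R0,B.R0,B.R1)
|SC outcomes| = 9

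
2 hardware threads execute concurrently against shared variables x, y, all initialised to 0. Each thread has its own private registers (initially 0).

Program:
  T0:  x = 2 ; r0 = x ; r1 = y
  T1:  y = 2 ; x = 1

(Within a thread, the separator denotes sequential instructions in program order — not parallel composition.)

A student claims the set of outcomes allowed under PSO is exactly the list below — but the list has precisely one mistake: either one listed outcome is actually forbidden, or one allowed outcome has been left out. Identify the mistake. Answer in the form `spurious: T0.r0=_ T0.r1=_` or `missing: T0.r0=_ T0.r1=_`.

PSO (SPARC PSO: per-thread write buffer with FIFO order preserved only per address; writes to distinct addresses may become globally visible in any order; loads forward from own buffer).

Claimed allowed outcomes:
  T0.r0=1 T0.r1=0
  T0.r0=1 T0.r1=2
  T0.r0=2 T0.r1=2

outcome vector order: (T0.r0,T0.r1)
PSO (4): (1,0) (1,2) (2,0) (2,2)
PSO∖claimed = {(2,0)}

missing: T0.r0=2 T0.r1=0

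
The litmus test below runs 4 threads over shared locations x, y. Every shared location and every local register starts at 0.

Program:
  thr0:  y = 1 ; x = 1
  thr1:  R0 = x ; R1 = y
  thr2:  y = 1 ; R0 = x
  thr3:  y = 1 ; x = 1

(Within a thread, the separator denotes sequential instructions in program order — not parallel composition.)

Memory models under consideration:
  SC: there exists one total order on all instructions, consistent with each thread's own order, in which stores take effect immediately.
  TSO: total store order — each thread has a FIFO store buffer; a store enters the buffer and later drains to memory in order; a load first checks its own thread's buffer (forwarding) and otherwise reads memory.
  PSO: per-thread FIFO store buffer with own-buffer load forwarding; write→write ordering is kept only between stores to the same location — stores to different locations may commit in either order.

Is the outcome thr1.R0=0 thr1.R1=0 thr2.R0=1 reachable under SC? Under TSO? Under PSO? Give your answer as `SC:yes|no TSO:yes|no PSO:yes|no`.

SC:yes TSO:yes PSO:yes

outcome vector order: (thr1.R0,thr1.R1,thr2.R0)
SC (6): <0 0 0> <0 0 1> <0 1 0> <0 1 1> <1 1 0> <1 1 1>
TSO (6): <0 0 0> <0 0 1> <0 1 0> <0 1 1> <1 1 0> <1 1 1>
PSO (8): <0 0 0> <0 0 1> <0 1 0> <0 1 1> <1 0 0> <1 0 1> <1 1 0> <1 1 1>
target <0 0 1> ∈ {SC,TSO,PSO}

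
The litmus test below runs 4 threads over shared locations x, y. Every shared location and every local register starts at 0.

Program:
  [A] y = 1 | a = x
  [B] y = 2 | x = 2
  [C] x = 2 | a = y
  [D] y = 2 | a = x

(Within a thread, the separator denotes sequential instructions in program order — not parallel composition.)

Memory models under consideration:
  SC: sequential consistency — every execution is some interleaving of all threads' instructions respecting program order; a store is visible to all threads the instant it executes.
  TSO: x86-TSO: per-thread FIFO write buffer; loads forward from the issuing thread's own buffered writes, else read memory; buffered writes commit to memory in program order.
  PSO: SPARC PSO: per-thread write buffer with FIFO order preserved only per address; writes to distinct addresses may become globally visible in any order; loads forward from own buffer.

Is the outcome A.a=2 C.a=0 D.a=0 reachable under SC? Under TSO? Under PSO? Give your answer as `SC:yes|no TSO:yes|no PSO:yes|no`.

outcome vector order: (A.a,C.a,D.a)
SC (9): 010, 012, 020, 022, 202, 210, 212, 220, 222
TSO (12): 000, 002, 010, 012, 020, 022, 200, 202, 210, 212, 220, 222
PSO (12): 000, 002, 010, 012, 020, 022, 200, 202, 210, 212, 220, 222
target 200 ∈ {TSO,PSO}

SC:no TSO:yes PSO:yes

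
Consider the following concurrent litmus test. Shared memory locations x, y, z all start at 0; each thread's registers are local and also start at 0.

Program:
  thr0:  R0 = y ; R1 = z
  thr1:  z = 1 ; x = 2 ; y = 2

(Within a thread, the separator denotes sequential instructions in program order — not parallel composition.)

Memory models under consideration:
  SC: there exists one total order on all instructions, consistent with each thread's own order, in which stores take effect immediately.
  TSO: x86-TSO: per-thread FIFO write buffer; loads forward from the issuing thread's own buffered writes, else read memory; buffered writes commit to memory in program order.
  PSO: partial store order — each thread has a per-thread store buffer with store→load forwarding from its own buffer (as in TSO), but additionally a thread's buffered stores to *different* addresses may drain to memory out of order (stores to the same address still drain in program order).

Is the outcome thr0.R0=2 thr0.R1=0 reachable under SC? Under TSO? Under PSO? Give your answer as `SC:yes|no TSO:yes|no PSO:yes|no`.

SC:no TSO:no PSO:yes

outcome vector order: (thr0.R0,thr0.R1)
SC (3): 0/0 0/1 2/1
TSO (3): 0/0 0/1 2/1
PSO (4): 0/0 0/1 2/0 2/1
target 2/0 ∈ {PSO}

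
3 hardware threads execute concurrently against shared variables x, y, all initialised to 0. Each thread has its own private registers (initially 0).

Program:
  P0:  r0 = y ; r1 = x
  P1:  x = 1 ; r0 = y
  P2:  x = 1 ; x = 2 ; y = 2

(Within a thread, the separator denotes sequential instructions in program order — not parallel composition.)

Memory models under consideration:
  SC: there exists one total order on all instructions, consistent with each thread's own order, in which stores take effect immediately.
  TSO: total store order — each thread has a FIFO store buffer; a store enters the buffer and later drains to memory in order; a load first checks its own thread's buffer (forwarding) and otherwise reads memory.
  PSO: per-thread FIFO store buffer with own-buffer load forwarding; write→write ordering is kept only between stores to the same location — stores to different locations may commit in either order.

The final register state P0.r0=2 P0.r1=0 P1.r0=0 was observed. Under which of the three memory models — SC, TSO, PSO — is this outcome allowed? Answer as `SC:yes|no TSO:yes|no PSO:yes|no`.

SC:no TSO:no PSO:yes

outcome vector order: (P0.r0,P0.r1,P1.r0)
under SC → (0,0,0); (0,0,2); (0,1,0); (0,1,2); (0,2,0); (0,2,2); (2,1,0); (2,1,2); (2,2,0); (2,2,2)
under TSO → (0,0,0); (0,0,2); (0,1,0); (0,1,2); (0,2,0); (0,2,2); (2,1,0); (2,1,2); (2,2,0); (2,2,2)
under PSO → (0,0,0); (0,0,2); (0,1,0); (0,1,2); (0,2,0); (0,2,2); (2,0,0); (2,0,2); (2,1,0); (2,1,2); (2,2,0); (2,2,2)
target (2,0,0) ∈ {PSO}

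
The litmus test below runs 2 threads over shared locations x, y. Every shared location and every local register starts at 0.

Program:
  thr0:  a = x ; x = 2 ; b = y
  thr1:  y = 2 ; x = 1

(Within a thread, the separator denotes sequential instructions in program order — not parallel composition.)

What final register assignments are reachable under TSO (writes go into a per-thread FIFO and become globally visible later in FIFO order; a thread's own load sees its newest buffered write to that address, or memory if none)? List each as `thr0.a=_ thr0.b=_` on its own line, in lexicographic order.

outcome vector order: (thr0.a,thr0.b)
|TSO outcomes| = 3

thr0.a=0 thr0.b=0
thr0.a=0 thr0.b=2
thr0.a=1 thr0.b=2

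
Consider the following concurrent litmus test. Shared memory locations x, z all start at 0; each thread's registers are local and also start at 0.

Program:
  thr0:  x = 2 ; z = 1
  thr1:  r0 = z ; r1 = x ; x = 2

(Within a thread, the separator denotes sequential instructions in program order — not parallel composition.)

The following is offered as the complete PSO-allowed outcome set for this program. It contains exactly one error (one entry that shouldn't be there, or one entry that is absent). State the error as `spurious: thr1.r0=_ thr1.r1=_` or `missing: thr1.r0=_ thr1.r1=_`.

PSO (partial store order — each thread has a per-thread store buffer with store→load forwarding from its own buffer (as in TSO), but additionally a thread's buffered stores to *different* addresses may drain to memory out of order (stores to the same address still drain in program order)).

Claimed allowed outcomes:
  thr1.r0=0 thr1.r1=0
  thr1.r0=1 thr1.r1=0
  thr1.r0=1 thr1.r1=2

missing: thr1.r0=0 thr1.r1=2

outcome vector order: (thr1.r0,thr1.r1)
PSO (4): 00; 02; 10; 12
PSO∖claimed = {02}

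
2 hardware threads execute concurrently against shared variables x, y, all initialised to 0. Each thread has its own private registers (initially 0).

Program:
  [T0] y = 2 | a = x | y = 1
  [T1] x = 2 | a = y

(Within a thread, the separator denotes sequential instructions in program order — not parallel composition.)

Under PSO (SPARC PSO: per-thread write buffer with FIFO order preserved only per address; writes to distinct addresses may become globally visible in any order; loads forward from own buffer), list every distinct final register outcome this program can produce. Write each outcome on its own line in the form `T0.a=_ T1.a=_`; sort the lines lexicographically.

T0.a=0 T1.a=0
T0.a=0 T1.a=1
T0.a=0 T1.a=2
T0.a=2 T1.a=0
T0.a=2 T1.a=1
T0.a=2 T1.a=2

outcome vector order: (T0.a,T1.a)
|PSO outcomes| = 6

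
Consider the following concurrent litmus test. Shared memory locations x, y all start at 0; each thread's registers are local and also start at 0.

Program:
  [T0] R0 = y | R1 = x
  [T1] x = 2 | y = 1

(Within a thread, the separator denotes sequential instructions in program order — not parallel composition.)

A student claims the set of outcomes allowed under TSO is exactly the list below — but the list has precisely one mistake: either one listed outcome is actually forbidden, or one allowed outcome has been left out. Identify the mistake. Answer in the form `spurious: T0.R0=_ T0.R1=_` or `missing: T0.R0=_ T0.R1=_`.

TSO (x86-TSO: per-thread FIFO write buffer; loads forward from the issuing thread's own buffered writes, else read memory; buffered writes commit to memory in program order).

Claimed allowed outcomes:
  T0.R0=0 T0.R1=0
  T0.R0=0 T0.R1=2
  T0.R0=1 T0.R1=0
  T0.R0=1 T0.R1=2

spurious: T0.R0=1 T0.R1=0

outcome vector order: (T0.R0,T0.R1)
under TSO → <0 0>, <0 2>, <1 2>
claimed∖TSO = {<1 0>}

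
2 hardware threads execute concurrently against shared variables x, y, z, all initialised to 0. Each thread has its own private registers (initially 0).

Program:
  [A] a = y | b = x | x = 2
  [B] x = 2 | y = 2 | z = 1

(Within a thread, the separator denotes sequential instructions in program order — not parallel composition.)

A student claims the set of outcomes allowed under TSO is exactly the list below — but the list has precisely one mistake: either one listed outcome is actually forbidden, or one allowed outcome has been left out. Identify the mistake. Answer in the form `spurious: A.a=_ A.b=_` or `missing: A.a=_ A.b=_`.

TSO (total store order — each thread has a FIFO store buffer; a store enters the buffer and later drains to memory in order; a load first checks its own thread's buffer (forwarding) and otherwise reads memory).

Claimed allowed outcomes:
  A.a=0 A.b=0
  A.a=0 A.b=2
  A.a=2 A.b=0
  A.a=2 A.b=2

spurious: A.a=2 A.b=0

outcome vector order: (A.a,A.b)
TSO: 3 outcomes — {<0 0>; <0 2>; <2 2>}
claimed∖TSO = {<2 0>}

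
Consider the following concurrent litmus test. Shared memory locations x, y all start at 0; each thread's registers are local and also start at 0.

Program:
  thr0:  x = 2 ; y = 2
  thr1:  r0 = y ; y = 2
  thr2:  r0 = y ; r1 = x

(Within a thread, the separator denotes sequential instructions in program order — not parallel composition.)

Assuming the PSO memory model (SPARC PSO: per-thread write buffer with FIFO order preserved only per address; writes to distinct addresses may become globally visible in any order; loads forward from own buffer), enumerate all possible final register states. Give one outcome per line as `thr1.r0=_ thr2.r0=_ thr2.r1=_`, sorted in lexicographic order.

outcome vector order: (thr1.r0,thr2.r0,thr2.r1)
|PSO outcomes| = 8

thr1.r0=0 thr2.r0=0 thr2.r1=0
thr1.r0=0 thr2.r0=0 thr2.r1=2
thr1.r0=0 thr2.r0=2 thr2.r1=0
thr1.r0=0 thr2.r0=2 thr2.r1=2
thr1.r0=2 thr2.r0=0 thr2.r1=0
thr1.r0=2 thr2.r0=0 thr2.r1=2
thr1.r0=2 thr2.r0=2 thr2.r1=0
thr1.r0=2 thr2.r0=2 thr2.r1=2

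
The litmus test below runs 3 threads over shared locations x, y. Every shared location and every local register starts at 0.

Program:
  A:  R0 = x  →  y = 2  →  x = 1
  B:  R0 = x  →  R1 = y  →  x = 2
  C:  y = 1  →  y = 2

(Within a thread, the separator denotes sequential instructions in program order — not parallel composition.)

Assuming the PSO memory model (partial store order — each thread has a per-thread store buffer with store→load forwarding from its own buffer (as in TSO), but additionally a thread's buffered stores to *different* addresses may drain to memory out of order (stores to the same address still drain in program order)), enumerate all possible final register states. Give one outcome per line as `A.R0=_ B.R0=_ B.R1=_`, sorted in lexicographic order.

A.R0=0 B.R0=0 B.R1=0
A.R0=0 B.R0=0 B.R1=1
A.R0=0 B.R0=0 B.R1=2
A.R0=0 B.R0=1 B.R1=0
A.R0=0 B.R0=1 B.R1=1
A.R0=0 B.R0=1 B.R1=2
A.R0=2 B.R0=0 B.R1=0
A.R0=2 B.R0=0 B.R1=1
A.R0=2 B.R0=0 B.R1=2

outcome vector order: (A.R0,B.R0,B.R1)
|PSO outcomes| = 9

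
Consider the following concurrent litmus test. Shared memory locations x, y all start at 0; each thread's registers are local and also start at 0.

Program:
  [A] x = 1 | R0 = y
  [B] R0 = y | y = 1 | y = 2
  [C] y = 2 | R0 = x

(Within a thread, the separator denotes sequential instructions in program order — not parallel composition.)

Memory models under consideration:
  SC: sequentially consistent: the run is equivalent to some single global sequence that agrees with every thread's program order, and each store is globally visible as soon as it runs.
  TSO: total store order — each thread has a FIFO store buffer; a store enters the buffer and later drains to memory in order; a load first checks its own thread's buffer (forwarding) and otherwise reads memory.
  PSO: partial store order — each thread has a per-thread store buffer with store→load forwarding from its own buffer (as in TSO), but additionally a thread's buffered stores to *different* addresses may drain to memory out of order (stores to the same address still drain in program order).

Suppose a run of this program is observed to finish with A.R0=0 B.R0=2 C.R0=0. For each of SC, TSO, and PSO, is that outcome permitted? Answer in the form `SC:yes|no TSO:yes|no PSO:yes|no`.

SC:no TSO:yes PSO:yes

outcome vector order: (A.R0,B.R0,C.R0)
[SC] allowed = {(0,0,1), (0,2,1), (1,0,0), (1,0,1), (1,2,0), (1,2,1), (2,0,0), (2,0,1), (2,2,0), (2,2,1)}
[TSO] allowed = {(0,0,0), (0,0,1), (0,2,0), (0,2,1), (1,0,0), (1,0,1), (1,2,0), (1,2,1), (2,0,0), (2,0,1), (2,2,0), (2,2,1)}
[PSO] allowed = {(0,0,0), (0,0,1), (0,2,0), (0,2,1), (1,0,0), (1,0,1), (1,2,0), (1,2,1), (2,0,0), (2,0,1), (2,2,0), (2,2,1)}
target (0,2,0) ∈ {TSO,PSO}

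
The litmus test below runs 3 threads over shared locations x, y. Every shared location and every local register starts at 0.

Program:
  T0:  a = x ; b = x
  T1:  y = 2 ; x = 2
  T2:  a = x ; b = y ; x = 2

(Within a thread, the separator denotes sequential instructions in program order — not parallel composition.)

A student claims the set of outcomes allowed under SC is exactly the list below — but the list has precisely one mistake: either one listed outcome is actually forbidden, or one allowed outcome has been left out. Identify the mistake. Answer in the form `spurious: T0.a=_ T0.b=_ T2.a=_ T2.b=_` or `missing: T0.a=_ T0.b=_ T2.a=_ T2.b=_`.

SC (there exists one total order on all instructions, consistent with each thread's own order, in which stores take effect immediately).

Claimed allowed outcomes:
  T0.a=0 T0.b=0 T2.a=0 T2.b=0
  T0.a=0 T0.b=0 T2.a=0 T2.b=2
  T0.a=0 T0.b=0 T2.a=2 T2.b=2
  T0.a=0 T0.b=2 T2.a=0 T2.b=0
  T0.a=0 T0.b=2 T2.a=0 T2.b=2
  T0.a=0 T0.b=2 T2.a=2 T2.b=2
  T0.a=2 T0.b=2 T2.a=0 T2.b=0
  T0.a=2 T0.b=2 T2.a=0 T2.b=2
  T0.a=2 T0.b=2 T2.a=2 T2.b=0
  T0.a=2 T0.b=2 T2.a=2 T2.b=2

spurious: T0.a=2 T0.b=2 T2.a=2 T2.b=0

outcome vector order: (T0.a,T0.b,T2.a,T2.b)
SC (9): 0/0/0/0 0/0/0/2 0/0/2/2 0/2/0/0 0/2/0/2 0/2/2/2 2/2/0/0 2/2/0/2 2/2/2/2
claimed∖SC = {2/2/2/0}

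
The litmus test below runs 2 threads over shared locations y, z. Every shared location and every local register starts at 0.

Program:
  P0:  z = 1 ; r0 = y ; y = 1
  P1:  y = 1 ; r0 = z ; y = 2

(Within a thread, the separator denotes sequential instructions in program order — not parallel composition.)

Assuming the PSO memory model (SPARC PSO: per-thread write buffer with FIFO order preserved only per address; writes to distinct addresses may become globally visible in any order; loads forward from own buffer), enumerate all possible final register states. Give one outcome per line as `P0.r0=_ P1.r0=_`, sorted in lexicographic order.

outcome vector order: (P0.r0,P1.r0)
|PSO outcomes| = 6

P0.r0=0 P1.r0=0
P0.r0=0 P1.r0=1
P0.r0=1 P1.r0=0
P0.r0=1 P1.r0=1
P0.r0=2 P1.r0=0
P0.r0=2 P1.r0=1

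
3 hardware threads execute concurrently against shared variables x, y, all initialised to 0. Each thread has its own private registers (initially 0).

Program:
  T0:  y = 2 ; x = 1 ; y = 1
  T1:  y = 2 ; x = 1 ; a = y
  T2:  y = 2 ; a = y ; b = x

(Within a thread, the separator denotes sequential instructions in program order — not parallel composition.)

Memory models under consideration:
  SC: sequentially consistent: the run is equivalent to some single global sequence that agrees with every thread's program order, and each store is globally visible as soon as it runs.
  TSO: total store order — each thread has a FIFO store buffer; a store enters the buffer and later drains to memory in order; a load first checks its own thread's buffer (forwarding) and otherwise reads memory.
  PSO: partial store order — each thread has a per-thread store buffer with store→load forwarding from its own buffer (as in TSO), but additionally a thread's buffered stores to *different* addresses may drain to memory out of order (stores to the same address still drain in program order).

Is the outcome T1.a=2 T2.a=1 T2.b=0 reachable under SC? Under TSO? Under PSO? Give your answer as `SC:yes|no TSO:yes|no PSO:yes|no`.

SC:no TSO:no PSO:yes

outcome vector order: (T1.a,T2.a,T2.b)
SC (6): 1/1/1; 1/2/0; 1/2/1; 2/1/1; 2/2/0; 2/2/1
TSO (6): 1/1/1; 1/2/0; 1/2/1; 2/1/1; 2/2/0; 2/2/1
PSO (8): 1/1/0; 1/1/1; 1/2/0; 1/2/1; 2/1/0; 2/1/1; 2/2/0; 2/2/1
target 2/1/0 ∈ {PSO}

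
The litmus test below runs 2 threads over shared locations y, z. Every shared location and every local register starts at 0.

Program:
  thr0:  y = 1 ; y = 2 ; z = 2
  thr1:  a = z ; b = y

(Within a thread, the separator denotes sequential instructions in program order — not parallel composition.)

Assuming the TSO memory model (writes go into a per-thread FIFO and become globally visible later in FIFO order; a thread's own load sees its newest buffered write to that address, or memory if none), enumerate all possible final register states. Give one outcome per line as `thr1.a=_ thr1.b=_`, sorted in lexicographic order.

outcome vector order: (thr1.a,thr1.b)
|TSO outcomes| = 4

thr1.a=0 thr1.b=0
thr1.a=0 thr1.b=1
thr1.a=0 thr1.b=2
thr1.a=2 thr1.b=2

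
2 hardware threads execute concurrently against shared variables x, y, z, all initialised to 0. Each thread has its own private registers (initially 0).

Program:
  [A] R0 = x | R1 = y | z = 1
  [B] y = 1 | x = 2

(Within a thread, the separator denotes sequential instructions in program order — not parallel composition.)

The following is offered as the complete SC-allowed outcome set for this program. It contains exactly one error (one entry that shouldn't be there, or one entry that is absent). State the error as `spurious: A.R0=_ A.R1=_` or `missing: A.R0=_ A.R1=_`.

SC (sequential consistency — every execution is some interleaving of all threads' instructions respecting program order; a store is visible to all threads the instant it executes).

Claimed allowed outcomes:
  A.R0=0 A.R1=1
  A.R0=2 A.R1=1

outcome vector order: (A.R0,A.R1)
[SC] allowed = {00, 01, 21}
SC∖claimed = {00}

missing: A.R0=0 A.R1=0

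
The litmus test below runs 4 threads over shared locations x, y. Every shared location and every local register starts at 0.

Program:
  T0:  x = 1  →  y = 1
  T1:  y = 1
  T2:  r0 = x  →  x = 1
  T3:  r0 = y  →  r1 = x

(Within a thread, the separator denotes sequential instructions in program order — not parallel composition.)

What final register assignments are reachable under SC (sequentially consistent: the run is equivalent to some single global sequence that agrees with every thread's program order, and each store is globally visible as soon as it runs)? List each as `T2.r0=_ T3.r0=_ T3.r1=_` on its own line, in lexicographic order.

T2.r0=0 T3.r0=0 T3.r1=0
T2.r0=0 T3.r0=0 T3.r1=1
T2.r0=0 T3.r0=1 T3.r1=0
T2.r0=0 T3.r0=1 T3.r1=1
T2.r0=1 T3.r0=0 T3.r1=0
T2.r0=1 T3.r0=0 T3.r1=1
T2.r0=1 T3.r0=1 T3.r1=0
T2.r0=1 T3.r0=1 T3.r1=1

outcome vector order: (T2.r0,T3.r0,T3.r1)
|SC outcomes| = 8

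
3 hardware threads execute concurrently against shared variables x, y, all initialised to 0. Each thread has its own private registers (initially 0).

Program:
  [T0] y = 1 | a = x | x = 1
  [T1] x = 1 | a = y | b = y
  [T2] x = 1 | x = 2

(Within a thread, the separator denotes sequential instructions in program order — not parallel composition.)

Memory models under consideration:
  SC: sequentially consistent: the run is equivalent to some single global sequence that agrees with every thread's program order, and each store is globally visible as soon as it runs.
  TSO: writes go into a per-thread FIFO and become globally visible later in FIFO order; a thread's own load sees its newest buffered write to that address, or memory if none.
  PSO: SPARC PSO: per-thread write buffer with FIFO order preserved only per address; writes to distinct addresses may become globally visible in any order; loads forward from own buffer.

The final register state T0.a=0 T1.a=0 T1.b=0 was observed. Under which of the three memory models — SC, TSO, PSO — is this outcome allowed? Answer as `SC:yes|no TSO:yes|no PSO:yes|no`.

outcome vector order: (T0.a,T1.a,T1.b)
[SC] allowed = {011 100 101 111 200 201 211}
[TSO] allowed = {000 001 011 100 101 111 200 201 211}
[PSO] allowed = {000 001 011 100 101 111 200 201 211}
target 000 ∈ {TSO,PSO}

SC:no TSO:yes PSO:yes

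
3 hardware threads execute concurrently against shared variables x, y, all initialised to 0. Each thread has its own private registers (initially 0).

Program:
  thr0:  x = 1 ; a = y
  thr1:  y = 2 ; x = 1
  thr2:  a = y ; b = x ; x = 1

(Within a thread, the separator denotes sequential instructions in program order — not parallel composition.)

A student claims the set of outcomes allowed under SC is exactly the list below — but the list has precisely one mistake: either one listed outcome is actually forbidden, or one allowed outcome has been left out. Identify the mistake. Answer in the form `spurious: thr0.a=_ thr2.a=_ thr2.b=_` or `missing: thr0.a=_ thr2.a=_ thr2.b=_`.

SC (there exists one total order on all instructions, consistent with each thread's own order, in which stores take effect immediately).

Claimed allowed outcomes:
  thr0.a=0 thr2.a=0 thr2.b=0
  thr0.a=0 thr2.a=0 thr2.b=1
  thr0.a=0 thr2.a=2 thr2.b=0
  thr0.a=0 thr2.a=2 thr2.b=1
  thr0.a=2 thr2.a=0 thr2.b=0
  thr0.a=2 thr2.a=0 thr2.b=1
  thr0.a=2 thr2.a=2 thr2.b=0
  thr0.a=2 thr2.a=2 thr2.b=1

outcome vector order: (thr0.a,thr2.a,thr2.b)
SC: 7 outcomes — {0/0/0, 0/0/1, 0/2/1, 2/0/0, 2/0/1, 2/2/0, 2/2/1}
claimed∖SC = {0/2/0}

spurious: thr0.a=0 thr2.a=2 thr2.b=0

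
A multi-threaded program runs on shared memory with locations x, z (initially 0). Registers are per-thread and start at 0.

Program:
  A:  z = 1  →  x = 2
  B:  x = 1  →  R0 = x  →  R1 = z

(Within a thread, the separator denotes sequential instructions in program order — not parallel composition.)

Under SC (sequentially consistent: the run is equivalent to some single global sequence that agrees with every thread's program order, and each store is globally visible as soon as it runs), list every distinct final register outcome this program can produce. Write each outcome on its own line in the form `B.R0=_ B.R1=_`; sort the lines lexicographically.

B.R0=1 B.R1=0
B.R0=1 B.R1=1
B.R0=2 B.R1=1

outcome vector order: (B.R0,B.R1)
|SC outcomes| = 3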